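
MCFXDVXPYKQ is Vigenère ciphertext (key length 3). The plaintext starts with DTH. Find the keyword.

JJY

Subtract each crib letter from the matching ciphertext letter (mod 26):
M(12)−D(3)=9 → J
C(2)−T(19)=-17≡9 → J
F(5)−H(7)=-2≡24 → Y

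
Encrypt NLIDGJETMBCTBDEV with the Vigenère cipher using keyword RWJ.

Repeat the key across the message: RWJRWJRWJRWJRWJR
N(13)+R(17): 30≡4 → E
L(11)+W(22): 33≡7 → H
I(8)+J(9): 17 → R
D(3)+R(17): 20 → U
G(6)+W(22): 28≡2 → C
J(9)+J(9): 18 → S
E(4)+R(17): 21 → V
T(19)+W(22): 41≡15 → P
M(12)+J(9): 21 → V
B(1)+R(17): 18 → S
C(2)+W(22): 24 → Y
T(19)+J(9): 28≡2 → C
B(1)+R(17): 18 → S
D(3)+W(22): 25 → Z
E(4)+J(9): 13 → N
V(21)+R(17): 38≡12 → M

EHRUCSVPVSYCSZNM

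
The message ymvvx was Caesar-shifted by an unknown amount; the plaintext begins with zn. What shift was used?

25

From the crib: y(24)−z(25)=-1≡25, so the shift is 25.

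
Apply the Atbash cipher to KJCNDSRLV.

PQXMWHIOE

K(10) → P(15)
J(9) → Q(16)
C(2) → X(23)
N(13) → M(12)
D(3) → W(22)
S(18) → H(7)
R(17) → I(8)
L(11) → O(14)
V(21) → E(4)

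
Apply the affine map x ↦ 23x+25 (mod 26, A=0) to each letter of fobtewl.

kjwunls

f(5): 23·5+25=140≡10 → k
o(14): 23·14+25=347≡9 → j
b(1): 23·1+25=48≡22 → w
t(19): 23·19+25=462≡20 → u
e(4): 23·4+25=117≡13 → n
w(22): 23·22+25=531≡11 → l
l(11): 23·11+25=278≡18 → s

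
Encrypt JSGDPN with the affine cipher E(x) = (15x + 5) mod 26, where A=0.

KPRYWS

J(9): 15·9+5=140≡10 → K
S(18): 15·18+5=275≡15 → P
G(6): 15·6+5=95≡17 → R
D(3): 15·3+5=50≡24 → Y
P(15): 15·15+5=230≡22 → W
N(13): 15·13+5=200≡18 → S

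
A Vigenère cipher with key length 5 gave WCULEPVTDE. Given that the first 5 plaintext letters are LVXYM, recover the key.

LHXNS

Subtract each crib letter from the matching ciphertext letter (mod 26):
W(22)−L(11)=11 → L
C(2)−V(21)=-19≡7 → H
U(20)−X(23)=-3≡23 → X
L(11)−Y(24)=-13≡13 → N
E(4)−M(12)=-8≡18 → S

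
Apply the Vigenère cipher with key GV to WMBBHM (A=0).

Repeat the key across the message: GVGVGV
W(22)+G(6): 28≡2 → C
M(12)+V(21): 33≡7 → H
B(1)+G(6): 7 → H
B(1)+V(21): 22 → W
H(7)+G(6): 13 → N
M(12)+V(21): 33≡7 → H

CHHWNH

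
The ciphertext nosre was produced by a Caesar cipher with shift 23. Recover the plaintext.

qrvuh

n(13): 13−23=-10≡16 → q
o(14): 14−23=-9≡17 → r
s(18): 18−23=-5≡21 → v
r(17): 17−23=-6≡20 → u
e(4): 4−23=-19≡7 → h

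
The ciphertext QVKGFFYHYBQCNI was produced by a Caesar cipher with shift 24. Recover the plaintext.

Q(16): 16−24=-8≡18 → S
V(21): 21−24=-3≡23 → X
K(10): 10−24=-14≡12 → M
G(6): 6−24=-18≡8 → I
F(5): 5−24=-19≡7 → H
F(5): 5−24=-19≡7 → H
Y(24): 24−24=0 → A
H(7): 7−24=-17≡9 → J
Y(24): 24−24=0 → A
B(1): 1−24=-23≡3 → D
Q(16): 16−24=-8≡18 → S
C(2): 2−24=-22≡4 → E
N(13): 13−24=-11≡15 → P
I(8): 8−24=-16≡10 → K

SXMIHHAJADSEPK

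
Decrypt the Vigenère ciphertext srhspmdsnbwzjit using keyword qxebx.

cudrswgomegcfhw

Repeat the key across the ciphertext: qxebxqxebxqxebx
s(18)−q(16): 2 → c
r(17)−x(23): -6≡20 → u
h(7)−e(4): 3 → d
s(18)−b(1): 17 → r
p(15)−x(23): -8≡18 → s
m(12)−q(16): -4≡22 → w
d(3)−x(23): -20≡6 → g
s(18)−e(4): 14 → o
n(13)−b(1): 12 → m
b(1)−x(23): -22≡4 → e
w(22)−q(16): 6 → g
z(25)−x(23): 2 → c
j(9)−e(4): 5 → f
i(8)−b(1): 7 → h
t(19)−x(23): -4≡22 → w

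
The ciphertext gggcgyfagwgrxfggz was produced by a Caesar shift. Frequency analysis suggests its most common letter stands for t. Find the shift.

The most frequent ciphertext letter is g (appears 8 times).
g is position 6; t is position 19.
Shift = -13≡13.

13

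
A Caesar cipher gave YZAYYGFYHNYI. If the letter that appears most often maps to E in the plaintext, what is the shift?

The most frequent ciphertext letter is Y (appears 5 times).
Y is position 24; E is position 4.
Shift = 20.

20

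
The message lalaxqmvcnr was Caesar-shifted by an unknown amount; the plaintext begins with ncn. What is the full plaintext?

ncnczsoxept

From the crib: l(11)−n(13)=-2≡24, so the shift is 24.
Subtract 24 from each ciphertext letter:
l(11): 11−24=-13≡13 → n
a(0): 0−24=-24≡2 → c
l(11): 11−24=-13≡13 → n
a(0): 0−24=-24≡2 → c
x(23): 23−24=-1≡25 → z
q(16): 16−24=-8≡18 → s
m(12): 12−24=-12≡14 → o
v(21): 21−24=-3≡23 → x
c(2): 2−24=-22≡4 → e
n(13): 13−24=-11≡15 → p
r(17): 17−24=-7≡19 → t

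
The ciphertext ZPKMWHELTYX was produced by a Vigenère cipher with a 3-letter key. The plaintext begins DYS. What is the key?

WRS

Subtract each crib letter from the matching ciphertext letter (mod 26):
Z(25)−D(3)=22 → W
P(15)−Y(24)=-9≡17 → R
K(10)−S(18)=-8≡18 → S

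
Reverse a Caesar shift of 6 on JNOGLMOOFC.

J(9): 9−6=3 → D
N(13): 13−6=7 → H
O(14): 14−6=8 → I
G(6): 6−6=0 → A
L(11): 11−6=5 → F
M(12): 12−6=6 → G
O(14): 14−6=8 → I
O(14): 14−6=8 → I
F(5): 5−6=-1≡25 → Z
C(2): 2−6=-4≡22 → W

DHIAFGIIZW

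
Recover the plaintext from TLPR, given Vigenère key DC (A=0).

QJMP

Repeat the key across the ciphertext: DCDC
T(19)−D(3): 16 → Q
L(11)−C(2): 9 → J
P(15)−D(3): 12 → M
R(17)−C(2): 15 → P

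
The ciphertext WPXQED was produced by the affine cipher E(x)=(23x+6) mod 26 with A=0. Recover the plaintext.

The inverse of 23 mod 26 is 17, since 23·17=391≡1. Apply D(y)=17·(y−6) mod 26:
W(22): 17·(22−6)=272≡12 → M
P(15): 17·(15−6)=153≡23 → X
X(23): 17·(23−6)=289≡3 → D
Q(16): 17·(16−6)=170≡14 → O
E(4): 17·(4−6)=-34≡18 → S
D(3): 17·(3−6)=-51≡1 → B

MXDOSB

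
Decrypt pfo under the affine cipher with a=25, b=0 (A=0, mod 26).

The inverse of 25 mod 26 is 25, since 25·25=625≡1. Apply D(y)=25·(y−0) mod 26:
p(15): 25·(15−0)=375≡11 → l
f(5): 25·(5−0)=125≡21 → v
o(14): 25·(14−0)=350≡12 → m

lvm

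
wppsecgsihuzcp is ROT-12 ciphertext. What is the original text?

kddgsqugwvinqd

w(22): 22−12=10 → k
p(15): 15−12=3 → d
p(15): 15−12=3 → d
s(18): 18−12=6 → g
e(4): 4−12=-8≡18 → s
c(2): 2−12=-10≡16 → q
g(6): 6−12=-6≡20 → u
s(18): 18−12=6 → g
i(8): 8−12=-4≡22 → w
h(7): 7−12=-5≡21 → v
u(20): 20−12=8 → i
z(25): 25−12=13 → n
c(2): 2−12=-10≡16 → q
p(15): 15−12=3 → d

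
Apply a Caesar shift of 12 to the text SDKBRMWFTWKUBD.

S(18): 18+12=30≡4 → E
D(3): 3+12=15 → P
K(10): 10+12=22 → W
B(1): 1+12=13 → N
R(17): 17+12=29≡3 → D
M(12): 12+12=24 → Y
W(22): 22+12=34≡8 → I
F(5): 5+12=17 → R
T(19): 19+12=31≡5 → F
W(22): 22+12=34≡8 → I
K(10): 10+12=22 → W
U(20): 20+12=32≡6 → G
B(1): 1+12=13 → N
D(3): 3+12=15 → P

EPWNDYIRFIWGNP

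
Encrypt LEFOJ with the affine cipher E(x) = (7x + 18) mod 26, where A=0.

L(11): 7·11+18=95≡17 → R
E(4): 7·4+18=46≡20 → U
F(5): 7·5+18=53≡1 → B
O(14): 7·14+18=116≡12 → M
J(9): 7·9+18=81≡3 → D

RUBMD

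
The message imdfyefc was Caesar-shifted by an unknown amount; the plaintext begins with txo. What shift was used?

15

From the crib: i(8)−t(19)=-11≡15, so the shift is 15.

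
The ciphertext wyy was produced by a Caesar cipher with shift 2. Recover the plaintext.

uww

w(22): 22−2=20 → u
y(24): 24−2=22 → w
y(24): 24−2=22 → w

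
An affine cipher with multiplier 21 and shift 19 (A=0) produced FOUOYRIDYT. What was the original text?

IBFBZQXYZA

The inverse of 21 mod 26 is 5, since 21·5=105≡1. Apply D(y)=5·(y−19) mod 26:
F(5): 5·(5−19)=-70≡8 → I
O(14): 5·(14−19)=-25≡1 → B
U(20): 5·(20−19)=5 → F
O(14): 5·(14−19)=-25≡1 → B
Y(24): 5·(24−19)=25 → Z
R(17): 5·(17−19)=-10≡16 → Q
I(8): 5·(8−19)=-55≡23 → X
D(3): 5·(3−19)=-80≡24 → Y
Y(24): 5·(24−19)=25 → Z
T(19): 5·(19−19)=0 → A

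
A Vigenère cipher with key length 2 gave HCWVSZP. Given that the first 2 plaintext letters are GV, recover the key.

BH

Subtract each crib letter from the matching ciphertext letter (mod 26):
H(7)−G(6)=1 → B
C(2)−V(21)=-19≡7 → H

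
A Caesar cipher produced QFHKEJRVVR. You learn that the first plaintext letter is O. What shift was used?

From the crib: Q(16)−O(14)=2, so the shift is 2.

2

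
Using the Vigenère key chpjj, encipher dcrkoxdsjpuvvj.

fjgtxzkhsywcks

Repeat the key across the message: chpjjchpjjchpj
d(3)+c(2): 5 → f
c(2)+h(7): 9 → j
r(17)+p(15): 32≡6 → g
k(10)+j(9): 19 → t
o(14)+j(9): 23 → x
x(23)+c(2): 25 → z
d(3)+h(7): 10 → k
s(18)+p(15): 33≡7 → h
j(9)+j(9): 18 → s
p(15)+j(9): 24 → y
u(20)+c(2): 22 → w
v(21)+h(7): 28≡2 → c
v(21)+p(15): 36≡10 → k
j(9)+j(9): 18 → s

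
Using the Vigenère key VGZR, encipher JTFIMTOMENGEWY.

EZEZHZNDZTFVRE

Repeat the key across the message: VGZRVGZRVGZRVG
J(9)+V(21): 30≡4 → E
T(19)+G(6): 25 → Z
F(5)+Z(25): 30≡4 → E
I(8)+R(17): 25 → Z
M(12)+V(21): 33≡7 → H
T(19)+G(6): 25 → Z
O(14)+Z(25): 39≡13 → N
M(12)+R(17): 29≡3 → D
E(4)+V(21): 25 → Z
N(13)+G(6): 19 → T
G(6)+Z(25): 31≡5 → F
E(4)+R(17): 21 → V
W(22)+V(21): 43≡17 → R
Y(24)+G(6): 30≡4 → E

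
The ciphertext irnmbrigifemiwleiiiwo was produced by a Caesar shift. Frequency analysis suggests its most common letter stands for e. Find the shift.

The most frequent ciphertext letter is i (appears 7 times).
i is position 8; e is position 4.
Shift = 4.

4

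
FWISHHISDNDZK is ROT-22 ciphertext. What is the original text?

JAMWLLMWHRHDO

F(5): 5−22=-17≡9 → J
W(22): 22−22=0 → A
I(8): 8−22=-14≡12 → M
S(18): 18−22=-4≡22 → W
H(7): 7−22=-15≡11 → L
H(7): 7−22=-15≡11 → L
I(8): 8−22=-14≡12 → M
S(18): 18−22=-4≡22 → W
D(3): 3−22=-19≡7 → H
N(13): 13−22=-9≡17 → R
D(3): 3−22=-19≡7 → H
Z(25): 25−22=3 → D
K(10): 10−22=-12≡14 → O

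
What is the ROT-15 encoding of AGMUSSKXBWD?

PVBJHHZMQLS

A(0): 0+15=15 → P
G(6): 6+15=21 → V
M(12): 12+15=27≡1 → B
U(20): 20+15=35≡9 → J
S(18): 18+15=33≡7 → H
S(18): 18+15=33≡7 → H
K(10): 10+15=25 → Z
X(23): 23+15=38≡12 → M
B(1): 1+15=16 → Q
W(22): 22+15=37≡11 → L
D(3): 3+15=18 → S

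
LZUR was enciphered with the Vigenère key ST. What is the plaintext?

Repeat the key across the ciphertext: STST
L(11)−S(18): -7≡19 → T
Z(25)−T(19): 6 → G
U(20)−S(18): 2 → C
R(17)−T(19): -2≡24 → Y

TGCY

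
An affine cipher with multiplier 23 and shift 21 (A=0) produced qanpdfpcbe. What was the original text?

thucgocpyx

The inverse of 23 mod 26 is 17, since 23·17=391≡1. Apply D(y)=17·(y−21) mod 26:
q(16): 17·(16−21)=-85≡19 → t
a(0): 17·(0−21)=-357≡7 → h
n(13): 17·(13−21)=-136≡20 → u
p(15): 17·(15−21)=-102≡2 → c
d(3): 17·(3−21)=-306≡6 → g
f(5): 17·(5−21)=-272≡14 → o
p(15): 17·(15−21)=-102≡2 → c
c(2): 17·(2−21)=-323≡15 → p
b(1): 17·(1−21)=-340≡24 → y
e(4): 17·(4−21)=-289≡23 → x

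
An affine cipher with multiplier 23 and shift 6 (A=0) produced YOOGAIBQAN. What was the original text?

The inverse of 23 mod 26 is 17, since 23·17=391≡1. Apply D(y)=17·(y−6) mod 26:
Y(24): 17·(24−6)=306≡20 → U
O(14): 17·(14−6)=136≡6 → G
O(14): 17·(14−6)=136≡6 → G
G(6): 17·(6−6)=0 → A
A(0): 17·(0−6)=-102≡2 → C
I(8): 17·(8−6)=34≡8 → I
B(1): 17·(1−6)=-85≡19 → T
Q(16): 17·(16−6)=170≡14 → O
A(0): 17·(0−6)=-102≡2 → C
N(13): 17·(13−6)=119≡15 → P

UGGACITOCP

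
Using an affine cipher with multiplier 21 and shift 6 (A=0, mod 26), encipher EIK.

E(4): 21·4+6=90≡12 → M
I(8): 21·8+6=174≡18 → S
K(10): 21·10+6=216≡8 → I

MSI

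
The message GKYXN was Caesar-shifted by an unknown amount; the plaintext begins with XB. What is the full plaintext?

From the crib: G(6)−X(23)=-17≡9, so the shift is 9.
Subtract 9 from each ciphertext letter:
G(6): 6−9=-3≡23 → X
K(10): 10−9=1 → B
Y(24): 24−9=15 → P
X(23): 23−9=14 → O
N(13): 13−9=4 → E

XBPOE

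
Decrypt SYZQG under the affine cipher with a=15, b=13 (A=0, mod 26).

JZGVD

The inverse of 15 mod 26 is 7, since 15·7=105≡1. Apply D(y)=7·(y−13) mod 26:
S(18): 7·(18−13)=35≡9 → J
Y(24): 7·(24−13)=77≡25 → Z
Z(25): 7·(25−13)=84≡6 → G
Q(16): 7·(16−13)=21 → V
G(6): 7·(6−13)=-49≡3 → D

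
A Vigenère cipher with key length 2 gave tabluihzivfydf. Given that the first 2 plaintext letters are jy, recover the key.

Subtract each crib letter from the matching ciphertext letter (mod 26):
t(19)−j(9)=10 → k
a(0)−y(24)=-24≡2 → c

kc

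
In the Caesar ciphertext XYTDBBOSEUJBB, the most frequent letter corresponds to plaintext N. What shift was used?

The most frequent ciphertext letter is B (appears 4 times).
B is position 1; N is position 13.
Shift = -12≡14.

14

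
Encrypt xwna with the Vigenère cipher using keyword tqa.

qmnt

Repeat the key across the message: tqat
x(23)+t(19): 42≡16 → q
w(22)+q(16): 38≡12 → m
n(13)+a(0): 13 → n
a(0)+t(19): 19 → t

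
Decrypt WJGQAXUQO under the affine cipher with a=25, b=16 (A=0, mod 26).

UHKAQTWAC

The inverse of 25 mod 26 is 25, since 25·25=625≡1. Apply D(y)=25·(y−16) mod 26:
W(22): 25·(22−16)=150≡20 → U
J(9): 25·(9−16)=-175≡7 → H
G(6): 25·(6−16)=-250≡10 → K
Q(16): 25·(16−16)=0 → A
A(0): 25·(0−16)=-400≡16 → Q
X(23): 25·(23−16)=175≡19 → T
U(20): 25·(20−16)=100≡22 → W
Q(16): 25·(16−16)=0 → A
O(14): 25·(14−16)=-50≡2 → C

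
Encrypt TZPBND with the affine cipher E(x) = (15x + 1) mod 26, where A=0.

T(19): 15·19+1=286≡0 → A
Z(25): 15·25+1=376≡12 → M
P(15): 15·15+1=226≡18 → S
B(1): 15·1+1=16 → Q
N(13): 15·13+1=196≡14 → O
D(3): 15·3+1=46≡20 → U

AMSQOU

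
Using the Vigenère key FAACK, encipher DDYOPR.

Repeat the key across the message: FAACKF
D(3)+F(5): 8 → I
D(3)+A(0): 3 → D
Y(24)+A(0): 24 → Y
O(14)+C(2): 16 → Q
P(15)+K(10): 25 → Z
R(17)+F(5): 22 → W

IDYQZW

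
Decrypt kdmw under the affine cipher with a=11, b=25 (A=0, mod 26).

The inverse of 11 mod 26 is 19, since 11·19=209≡1. Apply D(y)=19·(y−25) mod 26:
k(10): 19·(10−25)=-285≡1 → b
d(3): 19·(3−25)=-418≡24 → y
m(12): 19·(12−25)=-247≡13 → n
w(22): 19·(22−25)=-57≡21 → v

bynv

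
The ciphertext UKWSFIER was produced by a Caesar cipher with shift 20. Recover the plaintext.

U(20): 20−20=0 → A
K(10): 10−20=-10≡16 → Q
W(22): 22−20=2 → C
S(18): 18−20=-2≡24 → Y
F(5): 5−20=-15≡11 → L
I(8): 8−20=-12≡14 → O
E(4): 4−20=-16≡10 → K
R(17): 17−20=-3≡23 → X

AQCYLOKX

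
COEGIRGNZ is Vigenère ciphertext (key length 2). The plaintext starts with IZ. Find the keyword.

UP

Subtract each crib letter from the matching ciphertext letter (mod 26):
C(2)−I(8)=-6≡20 → U
O(14)−Z(25)=-11≡15 → P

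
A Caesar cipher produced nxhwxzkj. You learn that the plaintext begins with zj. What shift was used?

From the crib: n(13)−z(25)=-12≡14, so the shift is 14.

14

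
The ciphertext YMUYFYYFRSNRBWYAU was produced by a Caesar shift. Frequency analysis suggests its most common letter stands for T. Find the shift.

5

The most frequent ciphertext letter is Y (appears 5 times).
Y is position 24; T is position 19.
Shift = 5.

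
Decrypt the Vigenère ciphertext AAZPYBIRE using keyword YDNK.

Repeat the key across the ciphertext: YDNKYDNKY
A(0)−Y(24): -24≡2 → C
A(0)−D(3): -3≡23 → X
Z(25)−N(13): 12 → M
P(15)−K(10): 5 → F
Y(24)−Y(24): 0 → A
B(1)−D(3): -2≡24 → Y
I(8)−N(13): -5≡21 → V
R(17)−K(10): 7 → H
E(4)−Y(24): -20≡6 → G

CXMFAYVHG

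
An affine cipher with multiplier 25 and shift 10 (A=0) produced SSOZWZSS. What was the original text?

SSWLOLSS

The inverse of 25 mod 26 is 25, since 25·25=625≡1. Apply D(y)=25·(y−10) mod 26:
S(18): 25·(18−10)=200≡18 → S
S(18): 25·(18−10)=200≡18 → S
O(14): 25·(14−10)=100≡22 → W
Z(25): 25·(25−10)=375≡11 → L
W(22): 25·(22−10)=300≡14 → O
Z(25): 25·(25−10)=375≡11 → L
S(18): 25·(18−10)=200≡18 → S
S(18): 25·(18−10)=200≡18 → S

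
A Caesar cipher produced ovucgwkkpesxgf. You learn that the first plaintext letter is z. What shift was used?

From the crib: o(14)−z(25)=-11≡15, so the shift is 15.

15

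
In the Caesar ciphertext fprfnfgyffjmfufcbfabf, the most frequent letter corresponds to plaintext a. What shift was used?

5

The most frequent ciphertext letter is f (appears 9 times).
f is position 5; a is position 0.
Shift = 5.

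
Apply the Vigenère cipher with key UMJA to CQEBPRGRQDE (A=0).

WCNBJDPRKPN

Repeat the key across the message: UMJAUMJAUMJ
C(2)+U(20): 22 → W
Q(16)+M(12): 28≡2 → C
E(4)+J(9): 13 → N
B(1)+A(0): 1 → B
P(15)+U(20): 35≡9 → J
R(17)+M(12): 29≡3 → D
G(6)+J(9): 15 → P
R(17)+A(0): 17 → R
Q(16)+U(20): 36≡10 → K
D(3)+M(12): 15 → P
E(4)+J(9): 13 → N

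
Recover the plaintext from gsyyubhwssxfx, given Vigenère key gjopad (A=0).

ajkjuybnedxcr

Repeat the key across the ciphertext: gjopadgjopadg
g(6)−g(6): 0 → a
s(18)−j(9): 9 → j
y(24)−o(14): 10 → k
y(24)−p(15): 9 → j
u(20)−a(0): 20 → u
b(1)−d(3): -2≡24 → y
h(7)−g(6): 1 → b
w(22)−j(9): 13 → n
s(18)−o(14): 4 → e
s(18)−p(15): 3 → d
x(23)−a(0): 23 → x
f(5)−d(3): 2 → c
x(23)−g(6): 17 → r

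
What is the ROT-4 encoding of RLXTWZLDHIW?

VPBXADPHLMA

R(17): 17+4=21 → V
L(11): 11+4=15 → P
X(23): 23+4=27≡1 → B
T(19): 19+4=23 → X
W(22): 22+4=26≡0 → A
Z(25): 25+4=29≡3 → D
L(11): 11+4=15 → P
D(3): 3+4=7 → H
H(7): 7+4=11 → L
I(8): 8+4=12 → M
W(22): 22+4=26≡0 → A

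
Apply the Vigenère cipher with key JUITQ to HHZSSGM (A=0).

QBHLIPG

Repeat the key across the message: JUITQJU
H(7)+J(9): 16 → Q
H(7)+U(20): 27≡1 → B
Z(25)+I(8): 33≡7 → H
S(18)+T(19): 37≡11 → L
S(18)+Q(16): 34≡8 → I
G(6)+J(9): 15 → P
M(12)+U(20): 32≡6 → G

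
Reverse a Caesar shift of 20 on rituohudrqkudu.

xozaunajxwqaja

r(17): 17−20=-3≡23 → x
i(8): 8−20=-12≡14 → o
t(19): 19−20=-1≡25 → z
u(20): 20−20=0 → a
o(14): 14−20=-6≡20 → u
h(7): 7−20=-13≡13 → n
u(20): 20−20=0 → a
d(3): 3−20=-17≡9 → j
r(17): 17−20=-3≡23 → x
q(16): 16−20=-4≡22 → w
k(10): 10−20=-10≡16 → q
u(20): 20−20=0 → a
d(3): 3−20=-17≡9 → j
u(20): 20−20=0 → a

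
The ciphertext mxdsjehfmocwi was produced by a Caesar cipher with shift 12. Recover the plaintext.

alrgxsvtacqkw

m(12): 12−12=0 → a
x(23): 23−12=11 → l
d(3): 3−12=-9≡17 → r
s(18): 18−12=6 → g
j(9): 9−12=-3≡23 → x
e(4): 4−12=-8≡18 → s
h(7): 7−12=-5≡21 → v
f(5): 5−12=-7≡19 → t
m(12): 12−12=0 → a
o(14): 14−12=2 → c
c(2): 2−12=-10≡16 → q
w(22): 22−12=10 → k
i(8): 8−12=-4≡22 → w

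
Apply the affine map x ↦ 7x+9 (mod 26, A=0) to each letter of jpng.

ukwz

j(9): 7·9+9=72≡20 → u
p(15): 7·15+9=114≡10 → k
n(13): 7·13+9=100≡22 → w
g(6): 7·6+9=51≡25 → z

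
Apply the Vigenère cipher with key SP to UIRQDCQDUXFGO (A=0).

MXJFVRISMMXVG

Repeat the key across the message: SPSPSPSPSPSPS
U(20)+S(18): 38≡12 → M
I(8)+P(15): 23 → X
R(17)+S(18): 35≡9 → J
Q(16)+P(15): 31≡5 → F
D(3)+S(18): 21 → V
C(2)+P(15): 17 → R
Q(16)+S(18): 34≡8 → I
D(3)+P(15): 18 → S
U(20)+S(18): 38≡12 → M
X(23)+P(15): 38≡12 → M
F(5)+S(18): 23 → X
G(6)+P(15): 21 → V
O(14)+S(18): 32≡6 → G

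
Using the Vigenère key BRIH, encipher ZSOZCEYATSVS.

Repeat the key across the message: BRIHBRIHBRIH
Z(25)+B(1): 26≡0 → A
S(18)+R(17): 35≡9 → J
O(14)+I(8): 22 → W
Z(25)+H(7): 32≡6 → G
C(2)+B(1): 3 → D
E(4)+R(17): 21 → V
Y(24)+I(8): 32≡6 → G
A(0)+H(7): 7 → H
T(19)+B(1): 20 → U
S(18)+R(17): 35≡9 → J
V(21)+I(8): 29≡3 → D
S(18)+H(7): 25 → Z

AJWGDVGHUJDZ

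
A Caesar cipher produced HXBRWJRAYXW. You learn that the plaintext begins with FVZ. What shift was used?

From the crib: H(7)−F(5)=2, so the shift is 2.

2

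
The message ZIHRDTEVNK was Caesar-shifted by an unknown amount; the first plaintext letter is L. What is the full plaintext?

From the crib: Z(25)−L(11)=14, so the shift is 14.
Subtract 14 from each ciphertext letter:
Z(25): 25−14=11 → L
I(8): 8−14=-6≡20 → U
H(7): 7−14=-7≡19 → T
R(17): 17−14=3 → D
D(3): 3−14=-11≡15 → P
T(19): 19−14=5 → F
E(4): 4−14=-10≡16 → Q
V(21): 21−14=7 → H
N(13): 13−14=-1≡25 → Z
K(10): 10−14=-4≡22 → W

LUTDPFQHZW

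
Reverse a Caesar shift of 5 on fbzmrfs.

awuhman

f(5): 5−5=0 → a
b(1): 1−5=-4≡22 → w
z(25): 25−5=20 → u
m(12): 12−5=7 → h
r(17): 17−5=12 → m
f(5): 5−5=0 → a
s(18): 18−5=13 → n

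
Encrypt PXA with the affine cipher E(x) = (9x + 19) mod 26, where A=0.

YST

P(15): 9·15+19=154≡24 → Y
X(23): 9·23+19=226≡18 → S
A(0): 9·0+19=19 → T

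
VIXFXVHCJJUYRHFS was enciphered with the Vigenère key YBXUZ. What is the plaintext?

Repeat the key across the ciphertext: YBXUZYBXUZYBXUZY
V(21)−Y(24): -3≡23 → X
I(8)−B(1): 7 → H
X(23)−X(23): 0 → A
F(5)−U(20): -15≡11 → L
X(23)−Z(25): -2≡24 → Y
V(21)−Y(24): -3≡23 → X
H(7)−B(1): 6 → G
C(2)−X(23): -21≡5 → F
J(9)−U(20): -11≡15 → P
J(9)−Z(25): -16≡10 → K
U(20)−Y(24): -4≡22 → W
Y(24)−B(1): 23 → X
R(17)−X(23): -6≡20 → U
H(7)−U(20): -13≡13 → N
F(5)−Z(25): -20≡6 → G
S(18)−Y(24): -6≡20 → U

XHALYXGFPKWXUNGU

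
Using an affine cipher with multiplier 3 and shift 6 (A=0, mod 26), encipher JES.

J(9): 3·9+6=33≡7 → H
E(4): 3·4+6=18 → S
S(18): 3·18+6=60≡8 → I

HSI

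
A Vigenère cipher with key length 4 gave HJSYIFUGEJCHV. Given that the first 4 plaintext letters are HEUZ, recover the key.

AFYZ

Subtract each crib letter from the matching ciphertext letter (mod 26):
H(7)−H(7)=0 → A
J(9)−E(4)=5 → F
S(18)−U(20)=-2≡24 → Y
Y(24)−Z(25)=-1≡25 → Z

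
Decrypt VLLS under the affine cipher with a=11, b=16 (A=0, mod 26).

The inverse of 11 mod 26 is 19, since 11·19=209≡1. Apply D(y)=19·(y−16) mod 26:
V(21): 19·(21−16)=95≡17 → R
L(11): 19·(11−16)=-95≡9 → J
L(11): 19·(11−16)=-95≡9 → J
S(18): 19·(18−16)=38≡12 → M

RJJM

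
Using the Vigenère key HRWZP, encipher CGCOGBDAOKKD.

JXYNVIUWNZRU

Repeat the key across the message: HRWZPHRWZPHR
C(2)+H(7): 9 → J
G(6)+R(17): 23 → X
C(2)+W(22): 24 → Y
O(14)+Z(25): 39≡13 → N
G(6)+P(15): 21 → V
B(1)+H(7): 8 → I
D(3)+R(17): 20 → U
A(0)+W(22): 22 → W
O(14)+Z(25): 39≡13 → N
K(10)+P(15): 25 → Z
K(10)+H(7): 17 → R
D(3)+R(17): 20 → U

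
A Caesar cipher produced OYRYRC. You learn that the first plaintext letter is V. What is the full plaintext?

VFYFYJ

From the crib: O(14)−V(21)=-7≡19, so the shift is 19.
Subtract 19 from each ciphertext letter:
O(14): 14−19=-5≡21 → V
Y(24): 24−19=5 → F
R(17): 17−19=-2≡24 → Y
Y(24): 24−19=5 → F
R(17): 17−19=-2≡24 → Y
C(2): 2−19=-17≡9 → J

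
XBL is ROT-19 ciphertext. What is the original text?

X(23): 23−19=4 → E
B(1): 1−19=-18≡8 → I
L(11): 11−19=-8≡18 → S

EIS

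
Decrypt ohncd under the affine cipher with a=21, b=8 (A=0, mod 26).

The inverse of 21 mod 26 is 5, since 21·5=105≡1. Apply D(y)=5·(y−8) mod 26:
o(14): 5·(14−8)=30≡4 → e
h(7): 5·(7−8)=-5≡21 → v
n(13): 5·(13−8)=25 → z
c(2): 5·(2−8)=-30≡22 → w
d(3): 5·(3−8)=-25≡1 → b

evzwb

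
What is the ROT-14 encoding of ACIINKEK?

OQWWBYSY

A(0): 0+14=14 → O
C(2): 2+14=16 → Q
I(8): 8+14=22 → W
I(8): 8+14=22 → W
N(13): 13+14=27≡1 → B
K(10): 10+14=24 → Y
E(4): 4+14=18 → S
K(10): 10+14=24 → Y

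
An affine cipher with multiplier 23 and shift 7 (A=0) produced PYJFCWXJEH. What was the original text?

GDISTVMIBA

The inverse of 23 mod 26 is 17, since 23·17=391≡1. Apply D(y)=17·(y−7) mod 26:
P(15): 17·(15−7)=136≡6 → G
Y(24): 17·(24−7)=289≡3 → D
J(9): 17·(9−7)=34≡8 → I
F(5): 17·(5−7)=-34≡18 → S
C(2): 17·(2−7)=-85≡19 → T
W(22): 17·(22−7)=255≡21 → V
X(23): 17·(23−7)=272≡12 → M
J(9): 17·(9−7)=34≡8 → I
E(4): 17·(4−7)=-51≡1 → B
H(7): 17·(7−7)=0 → A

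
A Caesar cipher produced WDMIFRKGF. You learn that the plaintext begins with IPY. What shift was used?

14

From the crib: W(22)−I(8)=14, so the shift is 14.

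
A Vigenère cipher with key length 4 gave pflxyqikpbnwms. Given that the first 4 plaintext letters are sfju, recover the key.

Subtract each crib letter from the matching ciphertext letter (mod 26):
p(15)−s(18)=-3≡23 → x
f(5)−f(5)=0 → a
l(11)−j(9)=2 → c
x(23)−u(20)=3 → d

xacd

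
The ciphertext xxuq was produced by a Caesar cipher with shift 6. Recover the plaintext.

rrok

x(23): 23−6=17 → r
x(23): 23−6=17 → r
u(20): 20−6=14 → o
q(16): 16−6=10 → k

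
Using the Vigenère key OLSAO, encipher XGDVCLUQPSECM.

LRVVQZFIPGSNE

Repeat the key across the message: OLSAOOLSAOOLS
X(23)+O(14): 37≡11 → L
G(6)+L(11): 17 → R
D(3)+S(18): 21 → V
V(21)+A(0): 21 → V
C(2)+O(14): 16 → Q
L(11)+O(14): 25 → Z
U(20)+L(11): 31≡5 → F
Q(16)+S(18): 34≡8 → I
P(15)+A(0): 15 → P
S(18)+O(14): 32≡6 → G
E(4)+O(14): 18 → S
C(2)+L(11): 13 → N
M(12)+S(18): 30≡4 → E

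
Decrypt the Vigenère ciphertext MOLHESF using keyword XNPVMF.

Repeat the key across the ciphertext: XNPVMFX
M(12)−X(23): -11≡15 → P
O(14)−N(13): 1 → B
L(11)−P(15): -4≡22 → W
H(7)−V(21): -14≡12 → M
E(4)−M(12): -8≡18 → S
S(18)−F(5): 13 → N
F(5)−X(23): -18≡8 → I

PBWMSNI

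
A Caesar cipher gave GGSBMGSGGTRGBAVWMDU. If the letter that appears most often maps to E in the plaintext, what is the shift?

2

The most frequent ciphertext letter is G (appears 6 times).
G is position 6; E is position 4.
Shift = 2.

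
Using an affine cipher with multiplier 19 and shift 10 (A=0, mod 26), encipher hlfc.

h(7): 19·7+10=143≡13 → n
l(11): 19·11+10=219≡11 → l
f(5): 19·5+10=105≡1 → b
c(2): 19·2+10=48≡22 → w

nlbw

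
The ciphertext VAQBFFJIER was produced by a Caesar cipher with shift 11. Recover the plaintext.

KPFQUUYXTG

V(21): 21−11=10 → K
A(0): 0−11=-11≡15 → P
Q(16): 16−11=5 → F
B(1): 1−11=-10≡16 → Q
F(5): 5−11=-6≡20 → U
F(5): 5−11=-6≡20 → U
J(9): 9−11=-2≡24 → Y
I(8): 8−11=-3≡23 → X
E(4): 4−11=-7≡19 → T
R(17): 17−11=6 → G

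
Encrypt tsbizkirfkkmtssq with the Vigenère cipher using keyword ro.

kgswqyzfwybakgje

Repeat the key across the message: rorororororororo
t(19)+r(17): 36≡10 → k
s(18)+o(14): 32≡6 → g
b(1)+r(17): 18 → s
i(8)+o(14): 22 → w
z(25)+r(17): 42≡16 → q
k(10)+o(14): 24 → y
i(8)+r(17): 25 → z
r(17)+o(14): 31≡5 → f
f(5)+r(17): 22 → w
k(10)+o(14): 24 → y
k(10)+r(17): 27≡1 → b
m(12)+o(14): 26≡0 → a
t(19)+r(17): 36≡10 → k
s(18)+o(14): 32≡6 → g
s(18)+r(17): 35≡9 → j
q(16)+o(14): 30≡4 → e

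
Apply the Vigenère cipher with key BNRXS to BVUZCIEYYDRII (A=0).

Repeat the key across the message: BNRXSBNRXSBNR
B(1)+B(1): 2 → C
V(21)+N(13): 34≡8 → I
U(20)+R(17): 37≡11 → L
Z(25)+X(23): 48≡22 → W
C(2)+S(18): 20 → U
I(8)+B(1): 9 → J
E(4)+N(13): 17 → R
Y(24)+R(17): 41≡15 → P
Y(24)+X(23): 47≡21 → V
D(3)+S(18): 21 → V
R(17)+B(1): 18 → S
I(8)+N(13): 21 → V
I(8)+R(17): 25 → Z

CILWUJRPVVSVZ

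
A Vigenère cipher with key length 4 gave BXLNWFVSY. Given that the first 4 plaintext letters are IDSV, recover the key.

Subtract each crib letter from the matching ciphertext letter (mod 26):
B(1)−I(8)=-7≡19 → T
X(23)−D(3)=20 → U
L(11)−S(18)=-7≡19 → T
N(13)−V(21)=-8≡18 → S

TUTS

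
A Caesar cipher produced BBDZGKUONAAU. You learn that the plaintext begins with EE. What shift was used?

From the crib: B(1)−E(4)=-3≡23, so the shift is 23.

23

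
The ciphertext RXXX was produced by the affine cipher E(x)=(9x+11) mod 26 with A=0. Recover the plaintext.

The inverse of 9 mod 26 is 3, since 9·3=27≡1. Apply D(y)=3·(y−11) mod 26:
R(17): 3·(17−11)=18 → S
X(23): 3·(23−11)=36≡10 → K
X(23): 3·(23−11)=36≡10 → K
X(23): 3·(23−11)=36≡10 → K

SKKK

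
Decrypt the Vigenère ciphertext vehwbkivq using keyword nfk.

Repeat the key across the ciphertext: nfknfknfk
v(21)−n(13): 8 → i
e(4)−f(5): -1≡25 → z
h(7)−k(10): -3≡23 → x
w(22)−n(13): 9 → j
b(1)−f(5): -4≡22 → w
k(10)−k(10): 0 → a
i(8)−n(13): -5≡21 → v
v(21)−f(5): 16 → q
q(16)−k(10): 6 → g

izxjwavqg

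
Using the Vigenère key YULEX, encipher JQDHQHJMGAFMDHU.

Repeat the key across the message: YULEXYULEXYULEX
J(9)+Y(24): 33≡7 → H
Q(16)+U(20): 36≡10 → K
D(3)+L(11): 14 → O
H(7)+E(4): 11 → L
Q(16)+X(23): 39≡13 → N
H(7)+Y(24): 31≡5 → F
J(9)+U(20): 29≡3 → D
M(12)+L(11): 23 → X
G(6)+E(4): 10 → K
A(0)+X(23): 23 → X
F(5)+Y(24): 29≡3 → D
M(12)+U(20): 32≡6 → G
D(3)+L(11): 14 → O
H(7)+E(4): 11 → L
U(20)+X(23): 43≡17 → R

HKOLNFDXKXDGOLR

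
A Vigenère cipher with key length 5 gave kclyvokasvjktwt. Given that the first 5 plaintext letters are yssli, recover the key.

mktnn

Subtract each crib letter from the matching ciphertext letter (mod 26):
k(10)−y(24)=-14≡12 → m
c(2)−s(18)=-16≡10 → k
l(11)−s(18)=-7≡19 → t
y(24)−l(11)=13 → n
v(21)−i(8)=13 → n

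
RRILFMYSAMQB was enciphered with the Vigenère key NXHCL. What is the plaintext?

Repeat the key across the ciphertext: NXHCLNXHCLNX
R(17)−N(13): 4 → E
R(17)−X(23): -6≡20 → U
I(8)−H(7): 1 → B
L(11)−C(2): 9 → J
F(5)−L(11): -6≡20 → U
M(12)−N(13): -1≡25 → Z
Y(24)−X(23): 1 → B
S(18)−H(7): 11 → L
A(0)−C(2): -2≡24 → Y
M(12)−L(11): 1 → B
Q(16)−N(13): 3 → D
B(1)−X(23): -22≡4 → E

EUBJUZBLYBDE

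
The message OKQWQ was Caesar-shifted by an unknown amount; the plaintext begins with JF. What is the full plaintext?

JFLRL

From the crib: O(14)−J(9)=5, so the shift is 5.
Subtract 5 from each ciphertext letter:
O(14): 14−5=9 → J
K(10): 10−5=5 → F
Q(16): 16−5=11 → L
W(22): 22−5=17 → R
Q(16): 16−5=11 → L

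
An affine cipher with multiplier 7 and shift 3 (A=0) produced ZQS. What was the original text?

SNR

The inverse of 7 mod 26 is 15, since 7·15=105≡1. Apply D(y)=15·(y−3) mod 26:
Z(25): 15·(25−3)=330≡18 → S
Q(16): 15·(16−3)=195≡13 → N
S(18): 15·(18−3)=225≡17 → R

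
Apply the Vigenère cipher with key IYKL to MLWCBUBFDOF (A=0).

UJGNJSLQLMP

Repeat the key across the message: IYKLIYKLIYK
M(12)+I(8): 20 → U
L(11)+Y(24): 35≡9 → J
W(22)+K(10): 32≡6 → G
C(2)+L(11): 13 → N
B(1)+I(8): 9 → J
U(20)+Y(24): 44≡18 → S
B(1)+K(10): 11 → L
F(5)+L(11): 16 → Q
D(3)+I(8): 11 → L
O(14)+Y(24): 38≡12 → M
F(5)+K(10): 15 → P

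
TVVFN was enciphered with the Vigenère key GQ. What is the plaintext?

NFPPH

Repeat the key across the ciphertext: GQGQG
T(19)−G(6): 13 → N
V(21)−Q(16): 5 → F
V(21)−G(6): 15 → P
F(5)−Q(16): -11≡15 → P
N(13)−G(6): 7 → H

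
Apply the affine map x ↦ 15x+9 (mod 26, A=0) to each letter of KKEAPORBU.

K(10): 15·10+9=159≡3 → D
K(10): 15·10+9=159≡3 → D
E(4): 15·4+9=69≡17 → R
A(0): 15·0+9=9 → J
P(15): 15·15+9=234≡0 → A
O(14): 15·14+9=219≡11 → L
R(17): 15·17+9=264≡4 → E
B(1): 15·1+9=24 → Y
U(20): 15·20+9=309≡23 → X

DDRJALEYX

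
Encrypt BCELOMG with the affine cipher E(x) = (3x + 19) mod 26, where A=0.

B(1): 3·1+19=22 → W
C(2): 3·2+19=25 → Z
E(4): 3·4+19=31≡5 → F
L(11): 3·11+19=52≡0 → A
O(14): 3·14+19=61≡9 → J
M(12): 3·12+19=55≡3 → D
G(6): 3·6+19=37≡11 → L

WZFAJDL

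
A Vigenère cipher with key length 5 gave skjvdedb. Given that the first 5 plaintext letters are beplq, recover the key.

rgukn

Subtract each crib letter from the matching ciphertext letter (mod 26):
s(18)−b(1)=17 → r
k(10)−e(4)=6 → g
j(9)−p(15)=-6≡20 → u
v(21)−l(11)=10 → k
d(3)−q(16)=-13≡13 → n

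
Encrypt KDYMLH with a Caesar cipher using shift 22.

K(10): 10+22=32≡6 → G
D(3): 3+22=25 → Z
Y(24): 24+22=46≡20 → U
M(12): 12+22=34≡8 → I
L(11): 11+22=33≡7 → H
H(7): 7+22=29≡3 → D

GZUIHD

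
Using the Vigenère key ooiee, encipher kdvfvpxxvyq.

yrdjzdlfzce

Repeat the key across the message: ooieeooieeo
k(10)+o(14): 24 → y
d(3)+o(14): 17 → r
v(21)+i(8): 29≡3 → d
f(5)+e(4): 9 → j
v(21)+e(4): 25 → z
p(15)+o(14): 29≡3 → d
x(23)+o(14): 37≡11 → l
x(23)+i(8): 31≡5 → f
v(21)+e(4): 25 → z
y(24)+e(4): 28≡2 → c
q(16)+o(14): 30≡4 → e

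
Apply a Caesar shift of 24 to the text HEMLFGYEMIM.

H(7): 7+24=31≡5 → F
E(4): 4+24=28≡2 → C
M(12): 12+24=36≡10 → K
L(11): 11+24=35≡9 → J
F(5): 5+24=29≡3 → D
G(6): 6+24=30≡4 → E
Y(24): 24+24=48≡22 → W
E(4): 4+24=28≡2 → C
M(12): 12+24=36≡10 → K
I(8): 8+24=32≡6 → G
M(12): 12+24=36≡10 → K

FCKJDEWCKGK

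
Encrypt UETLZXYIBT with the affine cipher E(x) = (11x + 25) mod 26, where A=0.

LRAQOSDJKA

U(20): 11·20+25=245≡11 → L
E(4): 11·4+25=69≡17 → R
T(19): 11·19+25=234≡0 → A
L(11): 11·11+25=146≡16 → Q
Z(25): 11·25+25=300≡14 → O
X(23): 11·23+25=278≡18 → S
Y(24): 11·24+25=289≡3 → D
I(8): 11·8+25=113≡9 → J
B(1): 11·1+25=36≡10 → K
T(19): 11·19+25=234≡0 → A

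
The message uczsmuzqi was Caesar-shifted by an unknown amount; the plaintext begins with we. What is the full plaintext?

From the crib: u(20)−w(22)=-2≡24, so the shift is 24.
Subtract 24 from each ciphertext letter:
u(20): 20−24=-4≡22 → w
c(2): 2−24=-22≡4 → e
z(25): 25−24=1 → b
s(18): 18−24=-6≡20 → u
m(12): 12−24=-12≡14 → o
u(20): 20−24=-4≡22 → w
z(25): 25−24=1 → b
q(16): 16−24=-8≡18 → s
i(8): 8−24=-16≡10 → k

webuowbsk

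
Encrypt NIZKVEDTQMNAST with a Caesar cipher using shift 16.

N(13): 13+16=29≡3 → D
I(8): 8+16=24 → Y
Z(25): 25+16=41≡15 → P
K(10): 10+16=26≡0 → A
V(21): 21+16=37≡11 → L
E(4): 4+16=20 → U
D(3): 3+16=19 → T
T(19): 19+16=35≡9 → J
Q(16): 16+16=32≡6 → G
M(12): 12+16=28≡2 → C
N(13): 13+16=29≡3 → D
A(0): 0+16=16 → Q
S(18): 18+16=34≡8 → I
T(19): 19+16=35≡9 → J

DYPALUTJGCDQIJ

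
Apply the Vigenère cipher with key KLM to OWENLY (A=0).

YHQXWK

Repeat the key across the message: KLMKLM
O(14)+K(10): 24 → Y
W(22)+L(11): 33≡7 → H
E(4)+M(12): 16 → Q
N(13)+K(10): 23 → X
L(11)+L(11): 22 → W
Y(24)+M(12): 36≡10 → K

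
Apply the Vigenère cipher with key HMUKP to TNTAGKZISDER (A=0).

Repeat the key across the message: HMUKPHMUKPHM
T(19)+H(7): 26≡0 → A
N(13)+M(12): 25 → Z
T(19)+U(20): 39≡13 → N
A(0)+K(10): 10 → K
G(6)+P(15): 21 → V
K(10)+H(7): 17 → R
Z(25)+M(12): 37≡11 → L
I(8)+U(20): 28≡2 → C
S(18)+K(10): 28≡2 → C
D(3)+P(15): 18 → S
E(4)+H(7): 11 → L
R(17)+M(12): 29≡3 → D

AZNKVRLCCSLD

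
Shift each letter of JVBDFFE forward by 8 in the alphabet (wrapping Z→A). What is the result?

J(9): 9+8=17 → R
V(21): 21+8=29≡3 → D
B(1): 1+8=9 → J
D(3): 3+8=11 → L
F(5): 5+8=13 → N
F(5): 5+8=13 → N
E(4): 4+8=12 → M

RDJLNNM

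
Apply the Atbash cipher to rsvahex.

r(17) → i(8)
s(18) → h(7)
v(21) → e(4)
a(0) → z(25)
h(7) → s(18)
e(4) → v(21)
x(23) → c(2)

ihezsvc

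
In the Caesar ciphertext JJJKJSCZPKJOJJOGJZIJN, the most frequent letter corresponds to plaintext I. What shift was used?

1

The most frequent ciphertext letter is J (appears 9 times).
J is position 9; I is position 8.
Shift = 1.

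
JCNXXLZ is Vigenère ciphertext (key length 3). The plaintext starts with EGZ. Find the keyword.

FWO

Subtract each crib letter from the matching ciphertext letter (mod 26):
J(9)−E(4)=5 → F
C(2)−G(6)=-4≡22 → W
N(13)−Z(25)=-12≡14 → O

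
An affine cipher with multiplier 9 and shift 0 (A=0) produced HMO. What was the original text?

VKQ

The inverse of 9 mod 26 is 3, since 9·3=27≡1. Apply D(y)=3·(y−0) mod 26:
H(7): 3·(7−0)=21 → V
M(12): 3·(12−0)=36≡10 → K
O(14): 3·(14−0)=42≡16 → Q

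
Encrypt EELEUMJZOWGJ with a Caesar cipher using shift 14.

E(4): 4+14=18 → S
E(4): 4+14=18 → S
L(11): 11+14=25 → Z
E(4): 4+14=18 → S
U(20): 20+14=34≡8 → I
M(12): 12+14=26≡0 → A
J(9): 9+14=23 → X
Z(25): 25+14=39≡13 → N
O(14): 14+14=28≡2 → C
W(22): 22+14=36≡10 → K
G(6): 6+14=20 → U
J(9): 9+14=23 → X

SSZSIAXNCKUX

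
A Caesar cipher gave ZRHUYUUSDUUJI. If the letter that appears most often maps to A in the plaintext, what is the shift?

The most frequent ciphertext letter is U (appears 5 times).
U is position 20; A is position 0.
Shift = 20.

20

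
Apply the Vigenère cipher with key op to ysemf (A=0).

Repeat the key across the message: opopo
y(24)+o(14): 38≡12 → m
s(18)+p(15): 33≡7 → h
e(4)+o(14): 18 → s
m(12)+p(15): 27≡1 → b
f(5)+o(14): 19 → t

mhsbt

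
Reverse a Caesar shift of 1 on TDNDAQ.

SCMCZP

T(19): 19−1=18 → S
D(3): 3−1=2 → C
N(13): 13−1=12 → M
D(3): 3−1=2 → C
A(0): 0−1=-1≡25 → Z
Q(16): 16−1=15 → P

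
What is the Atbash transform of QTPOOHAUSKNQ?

Q(16) → J(9)
T(19) → G(6)
P(15) → K(10)
O(14) → L(11)
O(14) → L(11)
H(7) → S(18)
A(0) → Z(25)
U(20) → F(5)
S(18) → H(7)
K(10) → P(15)
N(13) → M(12)
Q(16) → J(9)

JGKLLSZFHPMJ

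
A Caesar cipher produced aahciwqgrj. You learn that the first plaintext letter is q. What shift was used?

10

From the crib: a(0)−q(16)=-16≡10, so the shift is 10.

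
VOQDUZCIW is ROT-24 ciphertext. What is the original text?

XQSFWBEKY

V(21): 21−24=-3≡23 → X
O(14): 14−24=-10≡16 → Q
Q(16): 16−24=-8≡18 → S
D(3): 3−24=-21≡5 → F
U(20): 20−24=-4≡22 → W
Z(25): 25−24=1 → B
C(2): 2−24=-22≡4 → E
I(8): 8−24=-16≡10 → K
W(22): 22−24=-2≡24 → Y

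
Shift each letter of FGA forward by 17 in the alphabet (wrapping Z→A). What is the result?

F(5): 5+17=22 → W
G(6): 6+17=23 → X
A(0): 0+17=17 → R

WXR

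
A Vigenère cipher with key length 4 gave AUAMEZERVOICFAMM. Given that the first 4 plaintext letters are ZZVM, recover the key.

BVFA

Subtract each crib letter from the matching ciphertext letter (mod 26):
A(0)−Z(25)=-25≡1 → B
U(20)−Z(25)=-5≡21 → V
A(0)−V(21)=-21≡5 → F
M(12)−M(12)=0 → A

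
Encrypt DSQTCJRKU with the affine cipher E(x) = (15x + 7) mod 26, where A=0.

ARNGLMCBV

D(3): 15·3+7=52≡0 → A
S(18): 15·18+7=277≡17 → R
Q(16): 15·16+7=247≡13 → N
T(19): 15·19+7=292≡6 → G
C(2): 15·2+7=37≡11 → L
J(9): 15·9+7=142≡12 → M
R(17): 15·17+7=262≡2 → C
K(10): 15·10+7=157≡1 → B
U(20): 15·20+7=307≡21 → V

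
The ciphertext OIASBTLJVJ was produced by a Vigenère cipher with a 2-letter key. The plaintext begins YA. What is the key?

QI

Subtract each crib letter from the matching ciphertext letter (mod 26):
O(14)−Y(24)=-10≡16 → Q
I(8)−A(0)=8 → I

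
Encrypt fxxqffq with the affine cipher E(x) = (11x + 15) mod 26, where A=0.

siijssj

f(5): 11·5+15=70≡18 → s
x(23): 11·23+15=268≡8 → i
x(23): 11·23+15=268≡8 → i
q(16): 11·16+15=191≡9 → j
f(5): 11·5+15=70≡18 → s
f(5): 11·5+15=70≡18 → s
q(16): 11·16+15=191≡9 → j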